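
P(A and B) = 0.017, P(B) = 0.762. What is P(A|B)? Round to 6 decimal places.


P(A|B) = P(A and B) / P(B) = 0.017 / 0.762 = 17/762 ≈ 0.02230971

0.022310


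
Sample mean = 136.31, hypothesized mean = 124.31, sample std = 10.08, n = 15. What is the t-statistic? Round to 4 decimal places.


t = (xbar - mu0) / (s/sqrt(n))
xbar - mu0 = 136.31 - 124.31 = 12
sqrt(15) ≈ 3.87298335
s/sqrt(n) = 10.08 / 3.87298335 ≈ 2.60264481
t = 12 / 2.60264481 ≈ 4.610694

4.6107


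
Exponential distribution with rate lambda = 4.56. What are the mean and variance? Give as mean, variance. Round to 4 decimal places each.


mean = 1/lam, var = 1/lam^2
mean = 1 / 4.56 = 25/114 ≈ 0.219298
lam^2 = 4.56^2 = 20.7936
var = 1 / 20.7936 ≈ 0.048092

0.2193, 0.0481


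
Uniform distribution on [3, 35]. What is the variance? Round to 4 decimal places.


Var = (b-a)^2 / 12
(b-a)^2 = (35 - 3)^2 = 1024
Var = 1024/12 ≈ 85.333333

85.3333


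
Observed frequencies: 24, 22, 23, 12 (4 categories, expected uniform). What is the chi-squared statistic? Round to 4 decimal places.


chi2 = sum((O-E)^2/E), E = total/4
total = 81, E = 81/4 = 20.25
(24 - 20.25)^2 / 20.25 = 14.0625 / 20.25 = 25/36 ≈ 0.694444
(22 - 20.25)^2 / 20.25 = 3.0625 / 20.25 = 49/324 ≈ 0.151235
(23 - 20.25)^2 / 20.25 = 7.5625 / 20.25 = 121/324 ≈ 0.373457
(12 - 20.25)^2 / 20.25 = 68.0625 / 20.25 = 121/36 ≈ 3.361111
chi2 = 371/81 ≈ 4.580247

4.5802


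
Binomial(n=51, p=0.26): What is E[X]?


E[X] = n*p = 51 * 0.26 = 13.26

13.26


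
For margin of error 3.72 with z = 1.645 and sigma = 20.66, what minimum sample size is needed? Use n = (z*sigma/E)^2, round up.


z*sigma/E = 1.645 * 20.66 / 3.72 ≈ 9.135941
(z*sigma/E)^2 ≈ 83.465415
round up: n = 84

84


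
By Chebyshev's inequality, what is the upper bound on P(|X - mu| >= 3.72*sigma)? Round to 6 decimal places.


P <= 1/k^2
k^2 = 3.72^2 = 13.8384
1/k^2 = 1 / 13.8384 = 625/8649 ≈ 0.07226269

0.072263


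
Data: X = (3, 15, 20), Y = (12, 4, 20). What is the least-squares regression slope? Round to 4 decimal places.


b = sum((xi-xbar)(yi-ybar)) / sum((xi-xbar)^2)
n = 3, xbar = 38/3 ≈ 12.666667, ybar = 36/3 = 12
Sxy = sum((xi-xbar)(yi-ybar)) = 40
Sxx = sum((xi-xbar)^2) = 458/3 ≈ 152.666667
b = Sxy / Sxx = 60/229 ≈ 0.262009

0.2620


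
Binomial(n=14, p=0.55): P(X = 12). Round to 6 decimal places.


P = C(n,k) * p^k * (1-p)^(n-k)
C(14,12) = 91
p^k = 0.55^12 ≈ 0.0007662179
(1-p)^(n-k) = 0.45^2 = 0.2025
P = 91 * 0.0007662179 * 0.2025 ≈ 0.014119

0.014119


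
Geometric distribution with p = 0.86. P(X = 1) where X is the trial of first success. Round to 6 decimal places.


P = (1-p)^(k-1) * p
(1-p)^(k-1) = 0.14^0 = 1
P = 1 * 0.86 = 0.86

0.860000


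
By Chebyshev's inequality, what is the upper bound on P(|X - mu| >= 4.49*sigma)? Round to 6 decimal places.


P <= 1/k^2
k^2 = 4.49^2 = 20.1601
1/k^2 = 1 / 20.1601 ≈ 0.04960293

0.049603


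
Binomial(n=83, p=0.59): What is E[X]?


E[X] = n*p = 83 * 0.59 = 48.97

48.97


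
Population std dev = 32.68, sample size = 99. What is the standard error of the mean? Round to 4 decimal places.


SE = sigma / sqrt(n)
sqrt(99) ≈ 9.949874
SE = 32.68 / 9.949874 ≈ 3.284464

3.2845


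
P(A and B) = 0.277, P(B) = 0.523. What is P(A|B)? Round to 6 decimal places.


P(A|B) = P(A and B) / P(B) = 0.277 / 0.523 = 277/523 ≈ 0.52963671

0.529637


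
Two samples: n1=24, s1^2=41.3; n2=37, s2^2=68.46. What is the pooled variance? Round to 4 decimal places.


sp^2 = ((n1-1)*s1^2 + (n2-1)*s2^2)/(n1+n2-2)
(n1-1)*s1^2 = 23 * 41.3 = 949.9
(n2-1)*s2^2 = 36 * 68.46 = 2464.56
numerator = 949.9 + 2464.56 = 3414.46
n1+n2-2 = 59
sp^2 = 3414.46 / 59 = 170723/2950 ≈ 57.872203

57.8722


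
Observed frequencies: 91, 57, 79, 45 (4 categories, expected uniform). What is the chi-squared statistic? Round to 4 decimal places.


chi2 = sum((O-E)^2/E), E = total/4
total = 272, E = 272/4 = 68
(91 - 68)^2 / 68 = 529 / 68 = 529/68 ≈ 7.779412
(57 - 68)^2 / 68 = 121 / 68 = 121/68 ≈ 1.779412
(79 - 68)^2 / 68 = 121 / 68 = 121/68 ≈ 1.779412
(45 - 68)^2 / 68 = 529 / 68 = 529/68 ≈ 7.779412
chi2 = 325/17 ≈ 19.117647

19.1176


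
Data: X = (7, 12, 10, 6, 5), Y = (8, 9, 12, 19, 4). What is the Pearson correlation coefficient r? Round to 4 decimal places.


r = sum((xi-xbar)(yi-ybar)) / sqrt(sum((xi-xbar)^2) * sum((yi-ybar)^2))
n = 5, xbar = 40/5 = 8, ybar = 52/5 = 10.4
Sxy = sum((xi-xbar)(yi-ybar)) = 2
Sxx = sum((xi-xbar)^2) = 34
Syy = sum((yi-ybar)^2) = 125.2
sqrt(Sxx*Syy) ≈ 65.244157
r = Sxy / sqrt(Sxx*Syy) = 2 / 65.244157 ≈ 0.030654

0.0307


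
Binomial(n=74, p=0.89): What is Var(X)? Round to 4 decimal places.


Var = n*p*(1-p) = 74 * 0.89 * 0.11 = 7.2446

7.2446


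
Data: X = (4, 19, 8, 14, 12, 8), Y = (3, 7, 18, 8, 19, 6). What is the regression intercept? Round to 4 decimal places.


a = ybar - b*xbar, where b = sum((xi-xbar)(yi-ybar)) / sum((xi-xbar)^2)
n = 6, xbar = 65/6 ≈ 10.833333, ybar = 61/6 ≈ 10.166667
Sxy = sum((xi-xbar)(yi-ybar)) = 97/6 ≈ 16.166667
Sxx = sum((xi-xbar)^2) = 845/6 ≈ 140.833333
b = Sxy / Sxx = 97/845 ≈ 0.114793
a = 10.166667 - 0.114793 * 10.833333 = 116/13 ≈ 8.923077

8.9231


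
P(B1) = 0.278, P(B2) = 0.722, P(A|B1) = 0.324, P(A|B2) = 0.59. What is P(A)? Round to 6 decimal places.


P(A) = P(A|B1)*P(B1) + P(A|B2)*P(B2)
P(A|B1)*P(B1) = 0.324 * 0.278 = 0.090072
P(A|B2)*P(B2) = 0.59 * 0.722 = 0.42598
P(A) = 0.090072 + 0.42598 = 0.516052

0.516052


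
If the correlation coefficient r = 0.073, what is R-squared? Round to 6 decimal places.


R^2 = r^2 = (0.073)^2 = 0.005329

0.005329


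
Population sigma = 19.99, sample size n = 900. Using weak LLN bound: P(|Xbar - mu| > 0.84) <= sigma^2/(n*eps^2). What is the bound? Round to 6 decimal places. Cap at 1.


bound = min(1, sigma^2/(n*eps^2))
sigma^2 = 19.99^2 = 399.6001
n*eps^2 = 900 * 0.84^2 = 900 * 0.7056 = 635.04
sigma^2/(n*eps^2) = 399.6001 / 635.04 ≈ 0.62925186

0.629252


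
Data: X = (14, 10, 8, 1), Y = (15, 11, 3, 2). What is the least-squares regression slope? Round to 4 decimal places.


b = sum((xi-xbar)(yi-ybar)) / sum((xi-xbar)^2)
n = 4, xbar = 33/4 = 8.25, ybar = 31/4 = 7.75
Sxy = sum((xi-xbar)(yi-ybar)) = 90.25
Sxx = sum((xi-xbar)^2) = 88.75
b = Sxy / Sxx = 361/355 ≈ 1.016901

1.0169


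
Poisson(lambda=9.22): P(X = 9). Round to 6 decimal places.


P = e^(-lam) * lam^k / k!
e^(-9.22) ≈ 0.00009903869
lam^k = 9.22^9 ≈ 481480041.715773
k! = 9! = 362880
P = 0.00009903869 * 481480041.715773 / 362880 ≈ 0.131407

0.131407


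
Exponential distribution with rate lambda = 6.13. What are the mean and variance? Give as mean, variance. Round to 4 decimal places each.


mean = 1/lam, var = 1/lam^2
mean = 1 / 6.13 = 100/613 ≈ 0.163132
lam^2 = 6.13^2 = 37.5769
var = 1 / 37.5769 ≈ 0.026612

0.1631, 0.0266


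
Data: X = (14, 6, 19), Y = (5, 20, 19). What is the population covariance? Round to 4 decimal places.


Cov = (1/n)*sum((xi-xbar)(yi-ybar))
n = 3, xbar = 39/3 = 13, ybar = 44/3 ≈ 14.666667
sum((xi-xbar)(yi-ybar)) = -21
Cov = -21 / 3 = -7

-7.0000


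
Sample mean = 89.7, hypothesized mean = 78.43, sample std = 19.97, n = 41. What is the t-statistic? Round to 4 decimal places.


t = (xbar - mu0) / (s/sqrt(n))
xbar - mu0 = 89.7 - 78.43 = 11.27
sqrt(41) ≈ 6.40312424
s/sqrt(n) = 19.97 / 6.40312424 ≈ 3.11879002
t = 11.27 / 3.11879002 ≈ 3.613581

3.6136


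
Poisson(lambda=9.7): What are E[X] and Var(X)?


E[X] = Var(X) = lambda = 9.7

9.7, 9.7


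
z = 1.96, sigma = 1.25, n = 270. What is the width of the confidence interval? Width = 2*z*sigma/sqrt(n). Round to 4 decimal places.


width = 2*z*sigma/sqrt(n)
2*z*sigma = 2 * 1.96 * 1.25 = 4.9
sqrt(270) ≈ 16.431677
width = 4.9 / 16.431677 ≈ 0.298205

0.2982


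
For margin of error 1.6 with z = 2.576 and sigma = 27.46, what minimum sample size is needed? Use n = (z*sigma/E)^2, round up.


z*sigma/E = 2.576 * 27.46 / 1.6 = 44.2106
(z*sigma/E)^2 ≈ 1954.577152
round up: n = 1955

1955


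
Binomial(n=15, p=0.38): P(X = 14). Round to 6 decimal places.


P = C(n,k) * p^k * (1-p)^(n-k)
C(15,14) = 15
p^k = 0.38^14 ≈ 0.000001309093
(1-p)^(n-k) = 0.62^1 = 0.62
P = 15 * 0.000001309093 * 0.62 ≈ 0.000012

0.000012


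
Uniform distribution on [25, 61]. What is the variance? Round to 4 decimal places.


Var = (b-a)^2 / 12
(b-a)^2 = (61 - 25)^2 = 1296
Var = 1296/12 = 108

108.0000


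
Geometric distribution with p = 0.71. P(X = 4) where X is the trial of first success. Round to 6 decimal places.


P = (1-p)^(k-1) * p
(1-p)^(k-1) = 0.29^3 = 0.024389
P = 0.024389 * 0.71 = 0.01731619

0.017316


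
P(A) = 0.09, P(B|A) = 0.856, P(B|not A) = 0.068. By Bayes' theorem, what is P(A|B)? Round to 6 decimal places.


P(A|B) = P(B|A)*P(A) / P(B), P(B) = P(B|A)*P(A) + P(B|not A)*P(not A)
P(B|A)*P(A) = 0.856 * 0.09 = 0.07704
P(B|not A)*P(not A) = 0.068 * 0.91 = 0.06188
P(B) = 0.07704 + 0.06188 = 0.13892
P(A|B) = 0.07704 / 0.13892 = 1926/3473 ≈ 0.55456378

0.554564


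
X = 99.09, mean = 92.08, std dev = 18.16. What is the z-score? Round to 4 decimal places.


z = (X - mu) / sigma
X - mu = 99.09 - 92.08 = 7.01
z = 7.01 / 18.16 = 701/1816 ≈ 0.386013

0.3860


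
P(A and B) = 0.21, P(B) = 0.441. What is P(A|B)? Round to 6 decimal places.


P(A|B) = P(A and B) / P(B) = 0.21 / 0.441 = 10/21 ≈ 0.47619048

0.476190


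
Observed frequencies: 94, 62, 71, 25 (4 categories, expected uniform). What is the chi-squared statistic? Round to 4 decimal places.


chi2 = sum((O-E)^2/E), E = total/4
total = 252, E = 252/4 = 63
(94 - 63)^2 / 63 = 961 / 63 = 961/63 ≈ 15.253968
(62 - 63)^2 / 63 = 1 / 63 = 1/63 ≈ 0.015873
(71 - 63)^2 / 63 = 64 / 63 = 64/63 ≈ 1.015873
(25 - 63)^2 / 63 = 1444 / 63 = 1444/63 ≈ 22.920635
chi2 = 2470/63 ≈ 39.206349

39.2063


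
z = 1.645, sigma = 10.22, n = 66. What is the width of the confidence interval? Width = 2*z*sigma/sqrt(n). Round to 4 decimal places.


width = 2*z*sigma/sqrt(n)
2*z*sigma = 2 * 1.645 * 10.22 = 33.6238
sqrt(66) ≈ 8.124038
width = 33.6238 / 8.124038 ≈ 4.138804

4.1388


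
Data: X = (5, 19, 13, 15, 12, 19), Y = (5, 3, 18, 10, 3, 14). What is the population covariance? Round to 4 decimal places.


Cov = (1/n)*sum((xi-xbar)(yi-ybar))
n = 6, xbar = 83/6 ≈ 13.833333, ybar = 53/6 ≈ 8.833333
sum((xi-xbar)(yi-ybar)) = 209/6 ≈ 34.833333
Cov = 34.833333 / 6 = 209/36 ≈ 5.805556

5.8056


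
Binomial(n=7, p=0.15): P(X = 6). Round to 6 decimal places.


P = C(n,k) * p^k * (1-p)^(n-k)
C(7,6) = 7
p^k = 0.15^6 ≈ 0.00001139063
(1-p)^(n-k) = 0.85^1 = 0.85
P = 7 * 0.00001139063 * 0.85 ≈ 0.000068

0.000068


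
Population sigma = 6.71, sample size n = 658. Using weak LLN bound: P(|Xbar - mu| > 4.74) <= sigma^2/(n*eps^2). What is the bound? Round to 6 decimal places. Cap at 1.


bound = min(1, sigma^2/(n*eps^2))
sigma^2 = 6.71^2 = 45.0241
n*eps^2 = 658 * 4.74^2 = 658 * 22.4676 = 14783.6808
sigma^2/(n*eps^2) = 45.0241 / 14783.6808 ≈ 0.00304553

0.003046


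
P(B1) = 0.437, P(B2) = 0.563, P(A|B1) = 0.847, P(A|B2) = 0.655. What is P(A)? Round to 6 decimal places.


P(A) = P(A|B1)*P(B1) + P(A|B2)*P(B2)
P(A|B1)*P(B1) = 0.847 * 0.437 = 0.370139
P(A|B2)*P(B2) = 0.655 * 0.563 = 0.368765
P(A) = 0.370139 + 0.368765 = 0.738904

0.738904


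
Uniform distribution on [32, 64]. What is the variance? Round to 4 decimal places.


Var = (b-a)^2 / 12
(b-a)^2 = (64 - 32)^2 = 1024
Var = 1024/12 ≈ 85.333333

85.3333


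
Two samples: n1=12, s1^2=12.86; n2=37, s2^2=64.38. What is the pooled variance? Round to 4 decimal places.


sp^2 = ((n1-1)*s1^2 + (n2-1)*s2^2)/(n1+n2-2)
(n1-1)*s1^2 = 11 * 12.86 = 141.46
(n2-1)*s2^2 = 36 * 64.38 = 2317.68
numerator = 141.46 + 2317.68 = 2459.14
n1+n2-2 = 47
sp^2 = 2459.14 / 47 = 122957/2350 ≈ 52.322128

52.3221


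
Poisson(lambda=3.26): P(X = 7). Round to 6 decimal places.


P = e^(-lam) * lam^k / k!
e^(-3.26) ≈ 0.03838840
lam^k = 3.26^7 ≈ 3913.120309
k! = 7! = 5040
P = 0.03838840 * 3913.120309 / 5040 ≈ 0.029805

0.029805


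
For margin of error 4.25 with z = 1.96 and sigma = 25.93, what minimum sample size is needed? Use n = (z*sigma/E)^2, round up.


z*sigma/E = 1.96 * 25.93 / 4.25 ≈ 11.958306
(z*sigma/E)^2 ≈ 143.001080
round up: n = 144

144


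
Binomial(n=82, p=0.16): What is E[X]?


E[X] = n*p = 82 * 0.16 = 13.12

13.12


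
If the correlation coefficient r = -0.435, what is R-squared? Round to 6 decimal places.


R^2 = r^2 = (-0.435)^2 = 0.189225

0.189225


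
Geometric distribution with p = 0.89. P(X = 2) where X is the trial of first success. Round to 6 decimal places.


P = (1-p)^(k-1) * p
(1-p)^(k-1) = 0.11^1 = 0.11
P = 0.11 * 0.89 = 0.0979

0.097900


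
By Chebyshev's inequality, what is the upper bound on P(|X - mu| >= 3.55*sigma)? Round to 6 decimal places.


P <= 1/k^2
k^2 = 3.55^2 = 12.6025
1/k^2 = 1 / 12.6025 = 400/5041 ≈ 0.07934934

0.079349


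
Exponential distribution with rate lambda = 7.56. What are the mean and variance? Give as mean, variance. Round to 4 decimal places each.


mean = 1/lam, var = 1/lam^2
mean = 1 / 7.56 = 25/189 ≈ 0.132275
lam^2 = 7.56^2 = 57.1536
var = 1 / 57.1536 ≈ 0.017497

0.1323, 0.0175


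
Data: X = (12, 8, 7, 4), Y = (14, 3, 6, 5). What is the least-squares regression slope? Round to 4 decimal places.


b = sum((xi-xbar)(yi-ybar)) / sum((xi-xbar)^2)
n = 4, xbar = 31/4 = 7.75, ybar = 28/4 = 7
Sxy = sum((xi-xbar)(yi-ybar)) = 37
Sxx = sum((xi-xbar)^2) = 32.75
b = Sxy / Sxx = 148/131 ≈ 1.129771

1.1298


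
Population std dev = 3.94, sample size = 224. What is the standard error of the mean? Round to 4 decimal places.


SE = sigma / sqrt(n)
sqrt(224) ≈ 14.966630
SE = 3.94 / 14.966630 ≈ 0.263252

0.2633


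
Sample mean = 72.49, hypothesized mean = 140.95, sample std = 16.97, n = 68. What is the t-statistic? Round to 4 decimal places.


t = (xbar - mu0) / (s/sqrt(n))
xbar - mu0 = 72.49 - 140.95 = -68.46
sqrt(68) ≈ 8.24621125
s/sqrt(n) = 16.97 / 8.24621125 ≈ 2.05791478
t = -68.46 / 2.05791478 ≈ -33.266684

-33.2667


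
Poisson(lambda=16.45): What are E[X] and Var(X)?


E[X] = Var(X) = lambda = 16.45

16.45, 16.45


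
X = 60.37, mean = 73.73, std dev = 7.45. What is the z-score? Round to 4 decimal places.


z = (X - mu) / sigma
X - mu = 60.37 - 73.73 = -13.36
z = -13.36 / 7.45 = -1336/745 ≈ -1.793289

-1.7933


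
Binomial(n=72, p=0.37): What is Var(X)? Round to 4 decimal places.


Var = n*p*(1-p) = 72 * 0.37 * 0.63 = 16.7832

16.7832


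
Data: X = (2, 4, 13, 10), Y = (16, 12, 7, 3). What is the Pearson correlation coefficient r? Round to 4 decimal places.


r = sum((xi-xbar)(yi-ybar)) / sqrt(sum((xi-xbar)^2) * sum((yi-ybar)^2))
n = 4, xbar = 29/4 = 7.25, ybar = 38/4 = 9.5
Sxy = sum((xi-xbar)(yi-ybar)) = -74.5
Sxx = sum((xi-xbar)^2) = 78.75
Syy = sum((yi-ybar)^2) = 97
sqrt(Sxx*Syy) ≈ 87.399943
r = Sxy / sqrt(Sxx*Syy) = -74.5 / 87.399943 ≈ -0.852403

-0.8524


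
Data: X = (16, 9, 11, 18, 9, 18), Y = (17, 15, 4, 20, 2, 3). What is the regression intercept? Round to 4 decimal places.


a = ybar - b*xbar, where b = sum((xi-xbar)(yi-ybar)) / sum((xi-xbar)^2)
n = 6, xbar = 81/6 = 13.5, ybar = 61/6 ≈ 10.166667
Sxy = sum((xi-xbar)(yi-ybar)) = 59.5
Sxx = sum((xi-xbar)^2) = 93.5
b = Sxy / Sxx = 7/11 ≈ 0.636364
a = 10.166667 - 0.636364 * 13.5 = 52/33 ≈ 1.575758

1.5758


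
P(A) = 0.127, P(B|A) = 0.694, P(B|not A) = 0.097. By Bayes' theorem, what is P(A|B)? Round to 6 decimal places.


P(A|B) = P(B|A)*P(A) / P(B), P(B) = P(B|A)*P(A) + P(B|not A)*P(not A)
P(B|A)*P(A) = 0.694 * 0.127 = 0.088138
P(B|not A)*P(not A) = 0.097 * 0.873 = 0.084681
P(B) = 0.088138 + 0.084681 = 0.172819
P(A|B) = 0.088138 / 0.172819 ≈ 0.51000179

0.510002


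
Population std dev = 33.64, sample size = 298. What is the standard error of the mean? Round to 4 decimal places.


SE = sigma / sqrt(n)
sqrt(298) ≈ 17.262677
SE = 33.64 / 17.262677 ≈ 1.948713

1.9487


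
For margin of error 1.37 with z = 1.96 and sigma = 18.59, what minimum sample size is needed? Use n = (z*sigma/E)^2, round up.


z*sigma/E = 1.96 * 18.59 / 1.37 = 91091/3425 ≈ 26.595912
(z*sigma/E)^2 ≈ 707.342557
round up: n = 708

708


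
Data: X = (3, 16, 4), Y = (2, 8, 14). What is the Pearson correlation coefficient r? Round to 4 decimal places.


r = sum((xi-xbar)(yi-ybar)) / sqrt(sum((xi-xbar)^2) * sum((yi-ybar)^2))
n = 3, xbar = 23/3 ≈ 7.666667, ybar = 24/3 = 8
Sxy = sum((xi-xbar)(yi-ybar)) = 6
Sxx = sum((xi-xbar)^2) = 314/3 ≈ 104.666667
Syy = sum((yi-ybar)^2) = 72
sqrt(Sxx*Syy) ≈ 86.810138
r = Sxy / sqrt(Sxx*Syy) = 6 / 86.810138 ≈ 0.069116

0.0691


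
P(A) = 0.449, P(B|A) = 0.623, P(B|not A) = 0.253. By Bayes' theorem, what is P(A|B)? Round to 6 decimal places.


P(A|B) = P(B|A)*P(A) / P(B), P(B) = P(B|A)*P(A) + P(B|not A)*P(not A)
P(B|A)*P(A) = 0.623 * 0.449 = 0.279727
P(B|not A)*P(not A) = 0.253 * 0.551 = 0.139403
P(B) = 0.279727 + 0.139403 = 0.41913
P(A|B) = 0.279727 / 0.41913 ≈ 0.66739914

0.667399


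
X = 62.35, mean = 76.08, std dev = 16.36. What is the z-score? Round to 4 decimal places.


z = (X - mu) / sigma
X - mu = 62.35 - 76.08 = -13.73
z = -13.73 / 16.36 = -1373/1636 ≈ -0.839242

-0.8392


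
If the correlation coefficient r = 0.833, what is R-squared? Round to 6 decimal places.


R^2 = r^2 = (0.833)^2 = 0.693889

0.693889


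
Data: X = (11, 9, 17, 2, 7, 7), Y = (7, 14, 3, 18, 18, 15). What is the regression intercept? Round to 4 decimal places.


a = ybar - b*xbar, where b = sum((xi-xbar)(yi-ybar)) / sum((xi-xbar)^2)
n = 6, xbar = 53/6 ≈ 8.833333, ybar = 75/6 = 12.5
Sxy = sum((xi-xbar)(yi-ybar)) = -141.5
Sxx = sum((xi-xbar)^2) = 749/6 ≈ 124.833333
b = Sxy / Sxx = -849/749 ≈ -1.133511
a = 12.5 - (-1.133511) * 8.833333 = 16862/749 ≈ 22.512684

22.5127


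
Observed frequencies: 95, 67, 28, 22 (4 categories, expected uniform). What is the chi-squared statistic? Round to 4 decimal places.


chi2 = sum((O-E)^2/E), E = total/4
total = 212, E = 212/4 = 53
(95 - 53)^2 / 53 = 1764 / 53 = 1764/53 ≈ 33.283019
(67 - 53)^2 / 53 = 196 / 53 = 196/53 ≈ 3.698113
(28 - 53)^2 / 53 = 625 / 53 = 625/53 ≈ 11.792453
(22 - 53)^2 / 53 = 961 / 53 = 961/53 ≈ 18.132075
chi2 = 3546/53 ≈ 66.905660

66.9057


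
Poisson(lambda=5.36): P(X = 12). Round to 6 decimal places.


P = e^(-lam) * lam^k / k!
e^(-5.36) ≈ 0.004700906
lam^k = 5.36^12 ≈ 562312161.404145
k! = 12! = 479001600
P = 0.004700906 * 562312161.404145 / 479001600 ≈ 0.005519

0.005519


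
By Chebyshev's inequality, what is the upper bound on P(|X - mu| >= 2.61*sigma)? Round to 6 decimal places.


P <= 1/k^2
k^2 = 2.61^2 = 6.8121
1/k^2 = 1 / 6.8121 ≈ 0.14679761

0.146798


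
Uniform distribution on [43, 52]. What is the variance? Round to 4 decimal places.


Var = (b-a)^2 / 12
(b-a)^2 = (52 - 43)^2 = 81
Var = 81/12 = 6.75

6.7500


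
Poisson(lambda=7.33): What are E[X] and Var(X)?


E[X] = Var(X) = lambda = 7.33

7.33, 7.33


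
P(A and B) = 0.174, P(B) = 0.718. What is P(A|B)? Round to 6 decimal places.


P(A|B) = P(A and B) / P(B) = 0.174 / 0.718 = 87/359 ≈ 0.24233983

0.242340


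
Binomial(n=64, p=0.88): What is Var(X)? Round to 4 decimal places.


Var = n*p*(1-p) = 64 * 0.88 * 0.12 = 6.7584

6.7584


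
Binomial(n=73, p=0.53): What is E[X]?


E[X] = n*p = 73 * 0.53 = 38.69

38.69


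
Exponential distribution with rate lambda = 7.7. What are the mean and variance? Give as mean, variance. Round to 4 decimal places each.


mean = 1/lam, var = 1/lam^2
mean = 1 / 7.7 = 10/77 ≈ 0.129870
lam^2 = 7.7^2 = 59.29
var = 1 / 59.29 = 100/5929 ≈ 0.016866

0.1299, 0.0169


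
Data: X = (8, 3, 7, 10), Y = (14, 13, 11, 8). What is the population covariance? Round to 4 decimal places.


Cov = (1/n)*sum((xi-xbar)(yi-ybar))
n = 4, xbar = 28/4 = 7, ybar = 46/4 = 11.5
sum((xi-xbar)(yi-ybar)) = -14
Cov = -14 / 4 = -3.5

-3.5000


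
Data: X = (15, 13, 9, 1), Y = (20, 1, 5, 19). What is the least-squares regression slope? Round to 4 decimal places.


b = sum((xi-xbar)(yi-ybar)) / sum((xi-xbar)^2)
n = 4, xbar = 38/4 = 9.5, ybar = 45/4 = 11.25
Sxy = sum((xi-xbar)(yi-ybar)) = -50.5
Sxx = sum((xi-xbar)^2) = 115
b = Sxy / Sxx = -101/230 ≈ -0.439130

-0.4391


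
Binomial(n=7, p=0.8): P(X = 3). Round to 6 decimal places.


P = C(n,k) * p^k * (1-p)^(n-k)
C(7,3) = 35
p^k = 0.8^3 = 0.512
(1-p)^(n-k) = 0.2^4 = 0.0016
P = 35 * 0.512 * 0.0016 = 0.028672

0.028672


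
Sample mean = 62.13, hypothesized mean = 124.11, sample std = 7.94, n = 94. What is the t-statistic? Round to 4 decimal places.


t = (xbar - mu0) / (s/sqrt(n))
xbar - mu0 = 62.13 - 124.11 = -61.98
sqrt(94) ≈ 9.69535971
s/sqrt(n) = 7.94 / 9.69535971 ≈ 0.81894847
t = -61.98 / 0.81894847 ≈ -75.682418

-75.6824


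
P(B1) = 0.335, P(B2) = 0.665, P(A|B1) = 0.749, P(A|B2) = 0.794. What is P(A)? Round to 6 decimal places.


P(A) = P(A|B1)*P(B1) + P(A|B2)*P(B2)
P(A|B1)*P(B1) = 0.749 * 0.335 = 0.250915
P(A|B2)*P(B2) = 0.794 * 0.665 = 0.52801
P(A) = 0.250915 + 0.52801 = 0.778925

0.778925


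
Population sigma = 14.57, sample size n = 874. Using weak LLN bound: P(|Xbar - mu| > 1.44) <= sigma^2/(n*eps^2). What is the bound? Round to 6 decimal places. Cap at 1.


bound = min(1, sigma^2/(n*eps^2))
sigma^2 = 14.57^2 = 212.2849
n*eps^2 = 874 * 1.44^2 = 874 * 2.0736 = 1812.3264
sigma^2/(n*eps^2) = 212.2849 / 1812.3264 ≈ 0.11713392

0.117134


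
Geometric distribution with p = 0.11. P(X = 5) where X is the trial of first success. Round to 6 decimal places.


P = (1-p)^(k-1) * p
(1-p)^(k-1) = 0.89^4 ≈ 0.6274224
P = 0.6274224 * 0.11 ≈ 0.06901647

0.069016


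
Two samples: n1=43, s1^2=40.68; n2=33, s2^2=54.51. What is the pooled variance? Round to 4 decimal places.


sp^2 = ((n1-1)*s1^2 + (n2-1)*s2^2)/(n1+n2-2)
(n1-1)*s1^2 = 42 * 40.68 = 1708.56
(n2-1)*s2^2 = 32 * 54.51 = 1744.32
numerator = 1708.56 + 1744.32 = 3452.88
n1+n2-2 = 74
sp^2 = 3452.88 / 74 = 43161/925 ≈ 46.660541

46.6605


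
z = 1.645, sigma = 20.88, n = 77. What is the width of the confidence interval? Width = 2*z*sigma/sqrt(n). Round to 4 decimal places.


width = 2*z*sigma/sqrt(n)
2*z*sigma = 2 * 1.645 * 20.88 = 68.6952
sqrt(77) ≈ 8.774964
width = 68.6952 / 8.774964 ≈ 7.828545

7.8285


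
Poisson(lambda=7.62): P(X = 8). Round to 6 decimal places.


P = e^(-lam) * lam^k / k!
e^(-7.62) ≈ 0.0004905418
lam^k = 7.62^8 ≈ 11366840.623496
k! = 8! = 40320
P = 0.0004905418 * 11366840.623496 / 40320 ≈ 0.138291

0.138291


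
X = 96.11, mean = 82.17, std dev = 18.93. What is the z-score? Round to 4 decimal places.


z = (X - mu) / sigma
X - mu = 96.11 - 82.17 = 13.94
z = 13.94 / 18.93 = 1394/1893 ≈ 0.736397

0.7364


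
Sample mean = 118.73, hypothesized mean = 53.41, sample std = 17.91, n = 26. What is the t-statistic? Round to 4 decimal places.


t = (xbar - mu0) / (s/sqrt(n))
xbar - mu0 = 118.73 - 53.41 = 65.32
sqrt(26) ≈ 5.09901951
s/sqrt(n) = 17.91 / 5.09901951 ≈ 3.51243998
t = 65.32 / 3.51243998 ≈ 18.596759

18.5968


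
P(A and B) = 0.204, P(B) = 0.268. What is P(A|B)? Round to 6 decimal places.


P(A|B) = P(A and B) / P(B) = 0.204 / 0.268 = 51/67 ≈ 0.76119403

0.761194


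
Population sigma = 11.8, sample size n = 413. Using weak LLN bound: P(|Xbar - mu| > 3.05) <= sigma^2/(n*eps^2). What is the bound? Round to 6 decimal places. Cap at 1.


bound = min(1, sigma^2/(n*eps^2))
sigma^2 = 11.8^2 = 139.24
n*eps^2 = 413 * 3.05^2 = 413 * 9.3025 = 3841.9325
sigma^2/(n*eps^2) = 139.24 / 3841.9325 ≈ 0.03624218

0.036242


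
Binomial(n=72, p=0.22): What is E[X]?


E[X] = n*p = 72 * 0.22 = 15.84

15.84


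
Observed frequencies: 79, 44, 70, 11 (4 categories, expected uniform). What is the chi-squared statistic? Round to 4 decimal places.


chi2 = sum((O-E)^2/E), E = total/4
total = 204, E = 204/4 = 51
(79 - 51)^2 / 51 = 784 / 51 = 784/51 ≈ 15.372549
(44 - 51)^2 / 51 = 49 / 51 = 49/51 ≈ 0.960784
(70 - 51)^2 / 51 = 361 / 51 = 361/51 ≈ 7.078431
(11 - 51)^2 / 51 = 1600 / 51 = 1600/51 ≈ 31.372549
chi2 = 2794/51 ≈ 54.784314

54.7843


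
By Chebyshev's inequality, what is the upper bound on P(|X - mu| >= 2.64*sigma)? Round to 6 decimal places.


P <= 1/k^2
k^2 = 2.64^2 = 6.9696
1/k^2 = 1 / 6.9696 = 625/4356 ≈ 0.14348026

0.143480


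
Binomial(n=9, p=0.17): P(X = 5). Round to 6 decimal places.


P = C(n,k) * p^k * (1-p)^(n-k)
C(9,5) = 126
p^k = 0.17^5 = 0.0001419857
(1-p)^(n-k) = 0.83^4 ≈ 0.4745832
P = 126 * 0.0001419857 * 0.4745832 ≈ 0.008490

0.008490


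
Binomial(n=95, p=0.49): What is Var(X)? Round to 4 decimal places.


Var = n*p*(1-p) = 95 * 0.49 * 0.51 = 23.7405

23.7405


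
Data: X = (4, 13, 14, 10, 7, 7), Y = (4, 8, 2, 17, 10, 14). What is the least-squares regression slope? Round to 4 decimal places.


b = sum((xi-xbar)(yi-ybar)) / sum((xi-xbar)^2)
n = 6, xbar = 55/6 ≈ 9.166667, ybar = 55/6 ≈ 9.166667
Sxy = sum((xi-xbar)(yi-ybar)) = -109/6 ≈ -18.166667
Sxx = sum((xi-xbar)^2) = 449/6 ≈ 74.833333
b = Sxy / Sxx = -109/449 ≈ -0.242762

-0.2428


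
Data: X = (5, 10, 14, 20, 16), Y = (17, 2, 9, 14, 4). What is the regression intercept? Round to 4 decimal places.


a = ybar - b*xbar, where b = sum((xi-xbar)(yi-ybar)) / sum((xi-xbar)^2)
n = 5, xbar = 65/5 = 13, ybar = 46/5 = 9.2
Sxy = sum((xi-xbar)(yi-ybar)) = -23
Sxx = sum((xi-xbar)^2) = 132
b = Sxy / Sxx = -23/132 ≈ -0.174242
a = 9.2 - (-0.174242) * 13 = 7567/660 ≈ 11.465152

11.4652


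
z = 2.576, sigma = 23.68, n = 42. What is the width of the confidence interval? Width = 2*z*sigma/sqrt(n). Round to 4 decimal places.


width = 2*z*sigma/sqrt(n)
2*z*sigma = 2 * 2.576 * 23.68 = 121.99936
sqrt(42) ≈ 6.480741
width = 121.99936 / 6.480741 ≈ 18.824910

18.8249


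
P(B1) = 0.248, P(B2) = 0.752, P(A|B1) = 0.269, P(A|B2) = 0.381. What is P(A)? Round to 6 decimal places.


P(A) = P(A|B1)*P(B1) + P(A|B2)*P(B2)
P(A|B1)*P(B1) = 0.269 * 0.248 = 0.066712
P(A|B2)*P(B2) = 0.381 * 0.752 = 0.286512
P(A) = 0.066712 + 0.286512 = 0.353224

0.353224


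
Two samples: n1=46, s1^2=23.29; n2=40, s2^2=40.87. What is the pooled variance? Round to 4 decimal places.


sp^2 = ((n1-1)*s1^2 + (n2-1)*s2^2)/(n1+n2-2)
(n1-1)*s1^2 = 45 * 23.29 = 1048.05
(n2-1)*s2^2 = 39 * 40.87 = 1593.93
numerator = 1048.05 + 1593.93 = 2641.98
n1+n2-2 = 84
sp^2 = 2641.98 / 84 = 44033/1400 ≈ 31.452143

31.4521


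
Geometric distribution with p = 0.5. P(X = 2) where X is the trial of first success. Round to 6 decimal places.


P = (1-p)^(k-1) * p
(1-p)^(k-1) = 0.5^1 = 0.5
P = 0.5 * 0.5 = 0.25

0.250000


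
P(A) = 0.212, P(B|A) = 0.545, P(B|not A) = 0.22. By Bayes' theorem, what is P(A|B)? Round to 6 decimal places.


P(A|B) = P(B|A)*P(A) / P(B), P(B) = P(B|A)*P(A) + P(B|not A)*P(not A)
P(B|A)*P(A) = 0.545 * 0.212 = 0.11554
P(B|not A)*P(not A) = 0.22 * 0.788 = 0.17336
P(B) = 0.11554 + 0.17336 = 0.2889
P(A|B) = 0.11554 / 0.2889 ≈ 0.39993077

0.399931


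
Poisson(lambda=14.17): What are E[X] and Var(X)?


E[X] = Var(X) = lambda = 14.17

14.17, 14.17


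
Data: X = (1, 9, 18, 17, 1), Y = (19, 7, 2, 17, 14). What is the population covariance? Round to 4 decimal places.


Cov = (1/n)*sum((xi-xbar)(yi-ybar))
n = 5, xbar = 46/5 = 9.2, ybar = 59/5 = 11.8
sum((xi-xbar)(yi-ybar)) = -121.8
Cov = -121.8 / 5 = -24.36

-24.3600


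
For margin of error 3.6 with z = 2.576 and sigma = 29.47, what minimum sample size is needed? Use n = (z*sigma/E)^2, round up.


z*sigma/E = 2.576 * 29.47 / 3.6 ≈ 21.087422
(z*sigma/E)^2 ≈ 444.679376
round up: n = 445

445


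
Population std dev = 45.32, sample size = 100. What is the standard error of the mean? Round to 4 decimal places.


SE = sigma / sqrt(n)
sqrt(100) = 10
SE = 45.32 / 10 = 4.532

4.5320


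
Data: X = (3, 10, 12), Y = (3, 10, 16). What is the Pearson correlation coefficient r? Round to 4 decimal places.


r = sum((xi-xbar)(yi-ybar)) / sqrt(sum((xi-xbar)^2) * sum((yi-ybar)^2))
n = 3, xbar = 25/3 ≈ 8.333333, ybar = 29/3 ≈ 9.666667
Sxy = sum((xi-xbar)(yi-ybar)) = 178/3 ≈ 59.333333
Sxx = sum((xi-xbar)^2) = 134/3 ≈ 44.666667
Syy = sum((yi-ybar)^2) = 254/3 ≈ 84.666667
sqrt(Sxx*Syy) ≈ 61.496161
r = Sxy / sqrt(Sxx*Syy) = 59.333333 / 61.496161 ≈ 0.964830

0.9648


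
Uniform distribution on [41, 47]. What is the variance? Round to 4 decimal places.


Var = (b-a)^2 / 12
(b-a)^2 = (47 - 41)^2 = 36
Var = 36/12 = 3

3.0000


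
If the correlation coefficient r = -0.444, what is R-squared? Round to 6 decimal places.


R^2 = r^2 = (-0.444)^2 = 0.197136

0.197136


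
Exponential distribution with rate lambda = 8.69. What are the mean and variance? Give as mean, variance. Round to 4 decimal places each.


mean = 1/lam, var = 1/lam^2
mean = 1 / 8.69 = 100/869 ≈ 0.115075
lam^2 = 8.69^2 = 75.5161
var = 1 / 75.5161 ≈ 0.013242

0.1151, 0.0132


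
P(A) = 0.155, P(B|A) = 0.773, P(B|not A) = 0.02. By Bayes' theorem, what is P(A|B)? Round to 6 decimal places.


P(A|B) = P(B|A)*P(A) / P(B), P(B) = P(B|A)*P(A) + P(B|not A)*P(not A)
P(B|A)*P(A) = 0.773 * 0.155 = 0.119815
P(B|not A)*P(not A) = 0.02 * 0.845 = 0.0169
P(B) = 0.119815 + 0.0169 = 0.136715
P(A|B) = 0.119815 / 0.136715 ≈ 0.87638518

0.876385


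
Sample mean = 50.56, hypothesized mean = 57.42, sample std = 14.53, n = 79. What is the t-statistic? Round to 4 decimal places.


t = (xbar - mu0) / (s/sqrt(n))
xbar - mu0 = 50.56 - 57.42 = -6.86
sqrt(79) ≈ 8.88819442
s/sqrt(n) = 14.53 / 8.88819442 ≈ 1.63475272
t = -6.86 / 1.63475272 ≈ -4.196353

-4.1964


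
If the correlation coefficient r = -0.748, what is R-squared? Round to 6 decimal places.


R^2 = r^2 = (-0.748)^2 = 0.559504

0.559504


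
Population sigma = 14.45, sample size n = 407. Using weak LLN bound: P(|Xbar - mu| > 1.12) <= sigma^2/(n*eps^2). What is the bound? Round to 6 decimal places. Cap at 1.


bound = min(1, sigma^2/(n*eps^2))
sigma^2 = 14.45^2 = 208.8025
n*eps^2 = 407 * 1.12^2 = 407 * 1.2544 = 510.5408
sigma^2/(n*eps^2) = 208.8025 / 510.5408 ≈ 0.40898298

0.408983


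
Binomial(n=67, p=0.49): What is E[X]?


E[X] = n*p = 67 * 0.49 = 32.83

32.83


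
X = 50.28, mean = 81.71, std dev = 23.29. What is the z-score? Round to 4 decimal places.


z = (X - mu) / sigma
X - mu = 50.28 - 81.71 = -31.43
z = -31.43 / 23.29 = -3143/2329 ≈ -1.349506

-1.3495


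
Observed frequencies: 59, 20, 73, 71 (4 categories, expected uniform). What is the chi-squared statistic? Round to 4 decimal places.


chi2 = sum((O-E)^2/E), E = total/4
total = 223, E = 223/4 = 55.75
(59 - 55.75)^2 / 55.75 = 10.5625 / 55.75 = 169/892 ≈ 0.189462
(20 - 55.75)^2 / 55.75 = 1278.0625 / 55.75 = 20449/892 ≈ 22.924888
(73 - 55.75)^2 / 55.75 = 297.5625 / 55.75 = 4761/892 ≈ 5.337444
(71 - 55.75)^2 / 55.75 = 232.5625 / 55.75 = 3721/892 ≈ 4.171525
chi2 = 7275/223 ≈ 32.623318

32.6233


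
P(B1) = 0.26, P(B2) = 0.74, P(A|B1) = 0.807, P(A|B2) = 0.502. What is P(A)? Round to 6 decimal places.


P(A) = P(A|B1)*P(B1) + P(A|B2)*P(B2)
P(A|B1)*P(B1) = 0.807 * 0.26 = 0.20982
P(A|B2)*P(B2) = 0.502 * 0.74 = 0.37148
P(A) = 0.20982 + 0.37148 = 0.5813

0.581300


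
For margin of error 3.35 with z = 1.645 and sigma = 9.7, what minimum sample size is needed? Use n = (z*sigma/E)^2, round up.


z*sigma/E = 1.645 * 9.7 / 3.35 = 31913/6700 ≈ 4.763134
(z*sigma/E)^2 ≈ 22.687449
round up: n = 23

23


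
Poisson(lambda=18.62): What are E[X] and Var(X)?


E[X] = Var(X) = lambda = 18.62

18.62, 18.62


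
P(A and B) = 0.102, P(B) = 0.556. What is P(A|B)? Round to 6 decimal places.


P(A|B) = P(A and B) / P(B) = 0.102 / 0.556 = 51/278 ≈ 0.18345324

0.183453


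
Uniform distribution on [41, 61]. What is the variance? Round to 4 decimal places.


Var = (b-a)^2 / 12
(b-a)^2 = (61 - 41)^2 = 400
Var = 400/12 ≈ 33.333333

33.3333


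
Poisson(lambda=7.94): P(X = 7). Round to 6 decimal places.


P = e^(-lam) * lam^k / k!
e^(-7.94) ≈ 0.0003562065
lam^k = 7.94^7 ≈ 1989498.046241
k! = 7! = 5040
P = 0.0003562065 * 1989498.046241 / 5040 ≈ 0.140610

0.140610


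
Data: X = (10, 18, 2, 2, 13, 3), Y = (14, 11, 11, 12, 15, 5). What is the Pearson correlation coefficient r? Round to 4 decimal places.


r = sum((xi-xbar)(yi-ybar)) / sqrt(sum((xi-xbar)^2) * sum((yi-ybar)^2))
n = 6, xbar = 48/6 = 8, ybar = 68/6 = 34/3 ≈ 11.333333
Sxy = sum((xi-xbar)(yi-ybar)) = 50
Sxx = sum((xi-xbar)^2) = 226
Syy = sum((yi-ybar)^2) = 184/3 ≈ 61.333333
sqrt(Sxx*Syy) ≈ 117.734164
r = Sxy / sqrt(Sxx*Syy) = 50 / 117.734164 ≈ 0.424686

0.4247


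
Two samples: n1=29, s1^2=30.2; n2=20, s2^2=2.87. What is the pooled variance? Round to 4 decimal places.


sp^2 = ((n1-1)*s1^2 + (n2-1)*s2^2)/(n1+n2-2)
(n1-1)*s1^2 = 28 * 30.2 = 845.6
(n2-1)*s2^2 = 19 * 2.87 = 54.53
numerator = 845.6 + 54.53 = 900.13
n1+n2-2 = 47
sp^2 = 900.13 / 47 = 90013/4700 ≈ 19.151702

19.1517


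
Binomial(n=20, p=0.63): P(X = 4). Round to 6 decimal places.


P = C(n,k) * p^k * (1-p)^(n-k)
C(20,4) = 4845
p^k = 0.63^4 ≈ 0.1575296
(1-p)^(n-k) = 0.37^16 ≈ 0.0000001233751
P = 4845 * 0.1575296 * 0.0000001233751 ≈ 0.000094

0.000094


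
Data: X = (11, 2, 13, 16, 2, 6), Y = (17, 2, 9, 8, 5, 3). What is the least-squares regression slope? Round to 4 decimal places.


b = sum((xi-xbar)(yi-ybar)) / sum((xi-xbar)^2)
n = 6, xbar = 50/6 = 25/3 ≈ 8.333333, ybar = 44/6 = 22/3 ≈ 7.333333
Sxy = sum((xi-xbar)(yi-ybar)) = 292/3 ≈ 97.333333
Sxx = sum((xi-xbar)^2) = 520/3 ≈ 173.333333
b = Sxy / Sxx = 73/130 ≈ 0.561538

0.5615


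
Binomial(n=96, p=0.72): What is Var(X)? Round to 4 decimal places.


Var = n*p*(1-p) = 96 * 0.72 * 0.28 = 19.3536

19.3536


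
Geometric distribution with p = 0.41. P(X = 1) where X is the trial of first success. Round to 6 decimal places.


P = (1-p)^(k-1) * p
(1-p)^(k-1) = 0.59^0 = 1
P = 1 * 0.41 = 0.41

0.410000


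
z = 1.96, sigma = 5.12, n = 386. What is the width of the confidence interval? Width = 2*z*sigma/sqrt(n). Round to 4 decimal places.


width = 2*z*sigma/sqrt(n)
2*z*sigma = 2 * 1.96 * 5.12 = 20.0704
sqrt(386) ≈ 19.646883
width = 20.0704 / 19.646883 ≈ 1.021556

1.0216


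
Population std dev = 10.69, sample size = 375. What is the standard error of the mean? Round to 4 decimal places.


SE = sigma / sqrt(n)
sqrt(375) ≈ 19.364917
SE = 10.69 / 19.364917 ≈ 0.552029

0.5520


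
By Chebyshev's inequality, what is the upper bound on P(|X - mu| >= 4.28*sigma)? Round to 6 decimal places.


P <= 1/k^2
k^2 = 4.28^2 = 18.3184
1/k^2 = 1 / 18.3184 ≈ 0.05458992

0.054590


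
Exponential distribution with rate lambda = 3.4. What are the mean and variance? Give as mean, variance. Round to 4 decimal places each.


mean = 1/lam, var = 1/lam^2
mean = 1 / 3.4 = 5/17 ≈ 0.294118
lam^2 = 3.4^2 = 11.56
var = 1 / 11.56 = 25/289 ≈ 0.086505

0.2941, 0.0865


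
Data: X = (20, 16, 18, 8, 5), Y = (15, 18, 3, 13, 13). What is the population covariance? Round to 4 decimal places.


Cov = (1/n)*sum((xi-xbar)(yi-ybar))
n = 5, xbar = 67/5 = 13.4, ybar = 62/5 = 12.4
sum((xi-xbar)(yi-ybar)) = -19.8
Cov = -19.8 / 5 = -3.96

-3.9600


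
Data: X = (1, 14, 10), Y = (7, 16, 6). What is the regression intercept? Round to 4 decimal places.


a = ybar - b*xbar, where b = sum((xi-xbar)(yi-ybar)) / sum((xi-xbar)^2)
n = 3, xbar = 25/3 ≈ 8.333333, ybar = 29/3 ≈ 9.666667
Sxy = sum((xi-xbar)(yi-ybar)) = 148/3 ≈ 49.333333
Sxx = sum((xi-xbar)^2) = 266/3 ≈ 88.666667
b = Sxy / Sxx = 74/133 ≈ 0.556391
a = 9.666667 - 0.556391 * 8.333333 = 669/133 ≈ 5.030075

5.0301


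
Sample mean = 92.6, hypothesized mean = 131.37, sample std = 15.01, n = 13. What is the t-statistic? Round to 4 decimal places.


t = (xbar - mu0) / (s/sqrt(n))
xbar - mu0 = 92.6 - 131.37 = -38.77
sqrt(13) ≈ 3.60555128
s/sqrt(n) = 15.01 / 3.60555128 ≈ 4.16302497
t = -38.77 / 4.16302497 ≈ -9.312940

-9.3129


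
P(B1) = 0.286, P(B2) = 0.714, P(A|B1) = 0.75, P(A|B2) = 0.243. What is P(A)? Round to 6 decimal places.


P(A) = P(A|B1)*P(B1) + P(A|B2)*P(B2)
P(A|B1)*P(B1) = 0.75 * 0.286 = 0.2145
P(A|B2)*P(B2) = 0.243 * 0.714 = 0.173502
P(A) = 0.2145 + 0.173502 = 0.388002

0.388002


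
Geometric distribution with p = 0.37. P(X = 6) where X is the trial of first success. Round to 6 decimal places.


P = (1-p)^(k-1) * p
(1-p)^(k-1) = 0.63^5 ≈ 0.09924365
P = 0.09924365 * 0.37 ≈ 0.03672015

0.036720


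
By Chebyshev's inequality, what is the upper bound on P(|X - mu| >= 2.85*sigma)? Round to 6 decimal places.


P <= 1/k^2
k^2 = 2.85^2 = 8.1225
1/k^2 = 1 / 8.1225 = 400/3249 ≈ 0.12311480

0.123115


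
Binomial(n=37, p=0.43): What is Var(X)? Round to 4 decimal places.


Var = n*p*(1-p) = 37 * 0.43 * 0.57 = 9.0687

9.0687


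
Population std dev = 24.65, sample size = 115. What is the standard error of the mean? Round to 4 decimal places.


SE = sigma / sqrt(n)
sqrt(115) ≈ 10.723805
SE = 24.65 / 10.723805 ≈ 2.298624

2.2986


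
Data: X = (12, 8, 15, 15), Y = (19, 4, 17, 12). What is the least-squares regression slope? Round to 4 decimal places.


b = sum((xi-xbar)(yi-ybar)) / sum((xi-xbar)^2)
n = 4, xbar = 50/4 = 12.5, ybar = 52/4 = 13
Sxy = sum((xi-xbar)(yi-ybar)) = 45
Sxx = sum((xi-xbar)^2) = 33
b = Sxy / Sxx = 15/11 ≈ 1.363636

1.3636


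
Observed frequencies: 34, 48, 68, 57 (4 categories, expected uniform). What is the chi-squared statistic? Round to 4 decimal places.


chi2 = sum((O-E)^2/E), E = total/4
total = 207, E = 207/4 = 51.75
(34 - 51.75)^2 / 51.75 = 315.0625 / 51.75 = 5041/828 ≈ 6.088164
(48 - 51.75)^2 / 51.75 = 14.0625 / 51.75 = 25/92 ≈ 0.271739
(68 - 51.75)^2 / 51.75 = 264.0625 / 51.75 = 4225/828 ≈ 5.102657
(57 - 51.75)^2 / 51.75 = 27.5625 / 51.75 = 49/92 ≈ 0.532609
chi2 = 2483/207 ≈ 11.995169

11.9952


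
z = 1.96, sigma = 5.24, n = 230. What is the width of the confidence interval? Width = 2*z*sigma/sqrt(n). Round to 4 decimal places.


width = 2*z*sigma/sqrt(n)
2*z*sigma = 2 * 1.96 * 5.24 = 20.5408
sqrt(230) ≈ 15.165751
width = 20.5408 / 15.165751 ≈ 1.354420

1.3544


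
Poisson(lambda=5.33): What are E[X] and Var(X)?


E[X] = Var(X) = lambda = 5.33

5.33, 5.33


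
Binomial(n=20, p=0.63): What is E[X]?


E[X] = n*p = 20 * 0.63 = 12.6

12.6


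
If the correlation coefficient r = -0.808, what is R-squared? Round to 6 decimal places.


R^2 = r^2 = (-0.808)^2 = 0.652864

0.652864


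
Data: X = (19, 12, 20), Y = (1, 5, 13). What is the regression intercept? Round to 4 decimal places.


a = ybar - b*xbar, where b = sum((xi-xbar)(yi-ybar)) / sum((xi-xbar)^2)
n = 3, xbar = 51/3 = 17, ybar = 19/3 ≈ 6.333333
Sxy = sum((xi-xbar)(yi-ybar)) = 16
Sxx = sum((xi-xbar)^2) = 38
b = Sxy / Sxx = 8/19 ≈ 0.421053
a = 6.333333 - 0.421053 * 17 = -47/57 ≈ -0.824561

-0.8246


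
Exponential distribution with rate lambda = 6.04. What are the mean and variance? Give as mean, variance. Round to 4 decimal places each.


mean = 1/lam, var = 1/lam^2
mean = 1 / 6.04 = 25/151 ≈ 0.165563
lam^2 = 6.04^2 = 36.4816
var = 1 / 36.4816 ≈ 0.027411

0.1656, 0.0274


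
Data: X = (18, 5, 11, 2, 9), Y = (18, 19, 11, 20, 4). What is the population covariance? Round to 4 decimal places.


Cov = (1/n)*sum((xi-xbar)(yi-ybar))
n = 5, xbar = 45/5 = 9, ybar = 72/5 = 14.4
sum((xi-xbar)(yi-ybar)) = -32
Cov = -32 / 5 = -6.4

-6.4000


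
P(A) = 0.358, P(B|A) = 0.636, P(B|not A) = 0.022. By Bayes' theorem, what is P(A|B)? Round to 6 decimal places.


P(A|B) = P(B|A)*P(A) / P(B), P(B) = P(B|A)*P(A) + P(B|not A)*P(not A)
P(B|A)*P(A) = 0.636 * 0.358 = 0.227688
P(B|not A)*P(not A) = 0.022 * 0.642 = 0.014124
P(B) = 0.227688 + 0.014124 = 0.241812
P(A|B) = 0.227688 / 0.241812 ≈ 0.94159099

0.941591
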